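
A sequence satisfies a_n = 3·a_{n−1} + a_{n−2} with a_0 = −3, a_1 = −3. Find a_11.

−552954

With companion matrix B = [[3, 1], [1, 0]], [a_n, a_{n−1}]ᵀ = B·[a_{n−1}, a_{n−2}]ᵀ, so [a_11, a_10]ᵀ = B^10·[a_1, a_0]ᵀ.
B^10 = [[141481, 42837], [42837, 12970]], giving [a_11, a_10]ᵀ = [[−552954], [−167421]].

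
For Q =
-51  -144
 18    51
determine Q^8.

tr Q = 0 and det Q = -9, so the characteristic polynomial is λ² − (0)λ + (-9) with roots -3 and 3.
Eigenvectors give P = [[3, 8], [-1, -3]] with P⁻¹ = [[3, 8], [-1, -3]], and Q = P·diag(-3, 3)·P⁻¹.
Then Q^8 = P·diag(6561, 6561)·P⁻¹ = [[19683, 52488], [-6561, -19683]] · [[3, 8], [-1, -3]] = [[6561, 0], [0, 6561]].

[[6561, 0], [0, 6561]]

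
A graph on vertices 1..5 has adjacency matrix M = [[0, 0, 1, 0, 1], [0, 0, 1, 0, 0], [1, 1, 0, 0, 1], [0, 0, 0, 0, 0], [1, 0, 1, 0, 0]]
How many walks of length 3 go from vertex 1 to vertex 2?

The number of length-3 walks from vertex 1 to vertex 2 is entry (1,2) of M^3, where M is the adjacency matrix.
M^2 = [[2, 1, 1, 0, 1], [1, 1, 0, 0, 1], [1, 0, 3, 0, 1], [0, 0, 0, 0, 0], [1, 1, 1, 0, 2]]
M^3 = [[2, 1, 4, 0, 3], [1, 0, 3, 0, 1], [4, 3, 2, 0, 4], [0, 0, 0, 0, 0], [3, 1, 4, 0, 2]]

1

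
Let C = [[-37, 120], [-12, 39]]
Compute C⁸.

tr C = 2 and det C = -3, so the characteristic polynomial is λ² − (2)λ + (-3) with roots 3 and -1.
Eigenvectors give P = [[3, 10], [1, 3]] with P⁻¹ = [[-3, 10], [1, -3]], and C = P·diag(3, -1)·P⁻¹.
Then C⁸ = P·diag(6561, 1)·P⁻¹ = [[19683, 10], [6561, 3]] · [[-3, 10], [1, -3]] = [[-59039, 196800], [-19680, 65601]].

[[-59039, 196800], [-19680, 65601]]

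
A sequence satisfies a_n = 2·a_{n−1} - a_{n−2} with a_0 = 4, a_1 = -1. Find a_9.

With companion matrix A = [[2, -1], [1, 0]], [a_n, a_{n−1}]ᵀ = A·[a_{n−1}, a_{n−2}]ᵀ, so [a_9, a_8]ᵀ = A^8·[a_1, a_0]ᵀ.
A^8 = [[9, -8], [8, -7]], giving [a_9, a_8]ᵀ = [[-41], [-36]].

-41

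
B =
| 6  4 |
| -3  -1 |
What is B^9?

tr B = 5 and det B = 6, so the characteristic polynomial is λ² − (5)λ + (6) with roots 3 and 2.
Eigenvectors give P = [[-4, -1], [3, 1]] with P⁻¹ = [[-1, -1], [3, 4]], and B = P·diag(3, 2)·P⁻¹.
Then B^9 = P·diag(19683, 512)·P⁻¹ = [[-78732, -512], [59049, 512]] · [[-1, -1], [3, 4]] = [[77196, 76684], [-57513, -57001]].

[[77196, 76684], [-57513, -57001]]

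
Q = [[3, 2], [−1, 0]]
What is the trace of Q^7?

tr Q = 3 and det Q = 2, so the characteristic polynomial is λ² − (3)λ + (2) with roots 2 and 1.
Eigenvectors give P = [[−2, −1], [1, 1]] with P⁻¹ = [[−1, −1], [1, 2]], and Q = P·diag(2, 1)·P⁻¹.
Then Q^7 = P·diag(128, 1)·P⁻¹ = [[−256, −1], [128, 1]] · [[−1, −1], [1, 2]] = [[255, 254], [−127, −126]].

129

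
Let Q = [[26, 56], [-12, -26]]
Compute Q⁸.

[[256, 0], [0, 256]]

tr Q = 0 and det Q = -4, so the characteristic polynomial is λ² − (0)λ + (-4) with roots 2 and -2.
Eigenvectors give P = [[7, -2], [-3, 1]] with P⁻¹ = [[1, 2], [3, 7]], and Q = P·diag(2, -2)·P⁻¹.
Then Q⁸ = P·diag(256, 256)·P⁻¹ = [[1792, -512], [-768, 256]] · [[1, 2], [3, 7]] = [[256, 0], [0, 256]].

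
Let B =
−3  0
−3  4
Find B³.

B² = [[9, 0], [−3, 16]]
B³ = [[−27, 0], [−39, 64]]

[[−27, 0], [−39, 64]]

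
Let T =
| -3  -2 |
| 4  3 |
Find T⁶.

T² = I (check: tr T = 0 and det T = -1), so T⁶ = I since 6 is even.

[[1, 0], [0, 1]]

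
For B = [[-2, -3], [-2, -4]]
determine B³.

[[-56, -102], [-68, -124]]

B² = [[10, 18], [12, 22]]
B³ = [[-56, -102], [-68, -124]]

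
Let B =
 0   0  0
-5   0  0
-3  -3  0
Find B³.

B is strictly triangular, hence nilpotent: B³ = 0, so B³ = 0.

[[0, 0, 0], [0, 0, 0], [0, 0, 0]]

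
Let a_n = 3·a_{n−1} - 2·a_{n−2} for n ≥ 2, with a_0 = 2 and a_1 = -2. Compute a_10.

With companion matrix B = [[3, -2], [1, 0]], [a_n, a_{n−1}]ᵀ = B·[a_{n−1}, a_{n−2}]ᵀ, so [a_10, a_9]ᵀ = B⁹·[a_1, a_0]ᵀ.
B⁹ = [[1023, -1022], [511, -510]], giving [a_10, a_9]ᵀ = [[-4090], [-2042]].

-4090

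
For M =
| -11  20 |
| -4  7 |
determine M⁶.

tr M = -4 and det M = 3, so the characteristic polynomial is λ² − (-4)λ + (3) with roots -1 and -3.
Eigenvectors give P = [[2, 5], [1, 2]] with P⁻¹ = [[-2, 5], [1, -2]], and M = P·diag(-1, -3)·P⁻¹.
Then M⁶ = P·diag(1, 729)·P⁻¹ = [[2, 3645], [1, 1458]] · [[-2, 5], [1, -2]] = [[3641, -7280], [1456, -2911]].

[[3641, -7280], [1456, -2911]]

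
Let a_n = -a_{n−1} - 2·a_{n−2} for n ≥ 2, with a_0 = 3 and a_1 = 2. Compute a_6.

With companion matrix Q = [[-1, -2], [1, 0]], [a_n, a_{n−1}]ᵀ = Q·[a_{n−1}, a_{n−2}]ᵀ, so [a_6, a_5]ᵀ = Q⁵·[a_1, a_0]ᵀ.
Q⁵ = [[-5, 2], [-1, -6]], giving [a_6, a_5]ᵀ = [[-4], [-20]].

-4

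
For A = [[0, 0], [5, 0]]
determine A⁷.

[[0, 0], [0, 0]]

A is strictly triangular, hence nilpotent: A² = 0, so A⁷ = 0.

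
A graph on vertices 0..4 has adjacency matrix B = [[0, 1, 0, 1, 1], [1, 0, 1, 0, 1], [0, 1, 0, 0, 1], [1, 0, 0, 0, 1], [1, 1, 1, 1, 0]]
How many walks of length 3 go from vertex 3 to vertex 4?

The number of length-3 walks from vertex 3 to vertex 4 is entry (3,4) of B^3, where B is the adjacency matrix.
B^2 = [[3, 1, 2, 1, 2], [1, 3, 1, 2, 2], [2, 1, 2, 1, 1], [1, 2, 1, 2, 1], [2, 2, 1, 1, 4]]
B^3 = [[4, 7, 3, 5, 7], [7, 4, 5, 3, 7], [3, 5, 2, 3, 6], [5, 3, 3, 2, 6], [7, 7, 6, 6, 6]]

6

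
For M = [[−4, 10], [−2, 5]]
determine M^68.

[[−4, 10], [−2, 5]]

M² = M (a projection; rank 1, trace 1), so M^68 = M.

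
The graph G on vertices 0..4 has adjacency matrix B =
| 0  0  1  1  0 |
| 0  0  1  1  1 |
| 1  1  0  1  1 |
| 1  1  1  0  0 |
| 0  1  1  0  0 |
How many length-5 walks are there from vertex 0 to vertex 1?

The number of length-5 walks from vertex 0 to vertex 1 is entry (0,1) of B^5, where B is the adjacency matrix.
B^2 = [[2, 2, 1, 1, 1], [2, 3, 2, 1, 1], [1, 2, 4, 2, 1], [1, 1, 2, 3, 2], [1, 1, 1, 2, 2]]
B^3 = [[2, 3, 6, 5, 3], [3, 4, 7, 7, 5], [6, 7, 6, 7, 6], [5, 7, 7, 4, 3], [3, 5, 6, 3, 2]]
B^4 = [[11, 14, 13, 11, 9], [14, 19, 19, 14, 11], [13, 19, 26, 19, 13], [11, 14, 19, 19, 14], [9, 11, 13, 14, 11]]
B^5 = [[24, 33, 45, 38, 27], [33, 44, 58, 52, 38], [45, 58, 64, 58, 45], [38, 52, 58, 44, 33], [27, 38, 45, 33, 24]]

33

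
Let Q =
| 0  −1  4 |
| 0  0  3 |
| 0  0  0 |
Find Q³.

Q is strictly triangular, hence nilpotent: Q³ = 0, so Q³ = 0.

[[0, 0, 0], [0, 0, 0], [0, 0, 0]]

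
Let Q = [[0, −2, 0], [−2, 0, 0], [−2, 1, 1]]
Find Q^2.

[[4, 0, 0], [0, 4, 0], [−4, 5, 1]]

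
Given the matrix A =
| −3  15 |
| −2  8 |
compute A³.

tr A = 5 and det A = 6, so the characteristic polynomial is λ² − (5)λ + (6) with roots 2 and 3.
Eigenvectors give P = [[3, −5], [1, −2]] with P⁻¹ = [[2, −5], [1, −3]], and A = P·diag(2, 3)·P⁻¹.
Then A³ = P·diag(8, 27)·P⁻¹ = [[24, −135], [8, −54]] · [[2, −5], [1, −3]] = [[−87, 285], [−38, 122]].

[[−87, 285], [−38, 122]]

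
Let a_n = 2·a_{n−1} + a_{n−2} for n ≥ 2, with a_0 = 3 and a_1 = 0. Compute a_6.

With companion matrix A = [[2, 1], [1, 0]], [a_n, a_{n−1}]ᵀ = A·[a_{n−1}, a_{n−2}]ᵀ, so [a_6, a_5]ᵀ = A⁵·[a_1, a_0]ᵀ.
A⁵ = [[70, 29], [29, 12]], giving [a_6, a_5]ᵀ = [[87], [36]].

87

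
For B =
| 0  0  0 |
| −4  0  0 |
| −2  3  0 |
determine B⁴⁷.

B is strictly triangular, hence nilpotent: B³ = 0, so B⁴⁷ = 0.

[[0, 0, 0], [0, 0, 0], [0, 0, 0]]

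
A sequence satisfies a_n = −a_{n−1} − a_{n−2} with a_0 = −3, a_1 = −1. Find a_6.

With companion matrix Q = [[−1, −1], [1, 0]], [a_n, a_{n−1}]ᵀ = Q·[a_{n−1}, a_{n−2}]ᵀ, so [a_6, a_5]ᵀ = Q⁵·[a_1, a_0]ᵀ.
Q⁵ = [[0, 1], [−1, −1]], giving [a_6, a_5]ᵀ = [[−3], [4]].

−3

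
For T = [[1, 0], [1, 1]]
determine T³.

[[1, 0], [3, 1]]

T = I + N where N = [[0, 0], [1, 0]] is strictly lower-triangular, so N² = 0.
(I + N)³ = I + 3·N = [[1, 0], [3, 1]].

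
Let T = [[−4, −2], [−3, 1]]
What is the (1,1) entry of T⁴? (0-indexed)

T² = [[22, 6], [9, 7]]
T³ = [[−106, −38], [−57, −11]]
T⁴ = [[538, 174], [261, 103]]

103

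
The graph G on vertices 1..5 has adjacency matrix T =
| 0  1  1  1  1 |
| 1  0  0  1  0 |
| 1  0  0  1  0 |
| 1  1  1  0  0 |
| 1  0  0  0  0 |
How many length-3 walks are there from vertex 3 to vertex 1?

6

The number of length-3 walks from vertex 3 to vertex 1 is entry (3,1) of T³, where T is the adjacency matrix.
T² = [[4, 1, 1, 2, 0], [1, 2, 2, 1, 1], [1, 2, 2, 1, 1], [2, 1, 1, 3, 1], [0, 1, 1, 1, 1]]
T³ = [[4, 6, 6, 6, 4], [6, 2, 2, 5, 1], [6, 2, 2, 5, 1], [6, 5, 5, 4, 2], [4, 1, 1, 2, 0]]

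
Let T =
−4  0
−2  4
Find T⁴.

[[256, 0], [0, 256]]

T² = [[16, 0], [0, 16]]
T³ = [[−64, 0], [−32, 64]]
T⁴ = [[256, 0], [0, 256]]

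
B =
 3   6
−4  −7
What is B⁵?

[[483, 726], [−484, −727]]

tr B = −4 and det B = 3, so the characteristic polynomial is λ² − (−4)λ + (3) with roots −3 and −1.
Eigenvectors give P = [[1, −3], [−1, 2]] with P⁻¹ = [[−2, −3], [−1, −1]], and B = P·diag(−3, −1)·P⁻¹.
Then B⁵ = P·diag(−243, −1)·P⁻¹ = [[−243, 3], [243, −2]] · [[−2, −3], [−1, −1]] = [[483, 726], [−484, −727]].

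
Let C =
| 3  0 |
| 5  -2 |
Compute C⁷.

[[2187, 0], [2315, -128]]

tr C = 1 and det C = -6, so the characteristic polynomial is λ² − (1)λ + (-6) with roots -2 and 3.
Eigenvectors give P = [[0, 1], [-1, 1]] with P⁻¹ = [[1, -1], [1, 0]], and C = P·diag(-2, 3)·P⁻¹.
Then C⁷ = P·diag(-128, 2187)·P⁻¹ = [[0, 2187], [128, 2187]] · [[1, -1], [1, 0]] = [[2187, 0], [2315, -128]].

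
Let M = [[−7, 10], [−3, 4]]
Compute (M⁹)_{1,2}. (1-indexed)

5110

tr M = −3 and det M = 2, so the characteristic polynomial is λ² − (−3)λ + (2) with roots −1 and −2.
Eigenvectors give P = [[−5, 2], [−3, 1]] with P⁻¹ = [[1, −2], [3, −5]], and M = P·diag(−1, −2)·P⁻¹.
Then M⁹ = P·diag(−1, −512)·P⁻¹ = [[5, −1024], [3, −512]] · [[1, −2], [3, −5]] = [[−3067, 5110], [−1533, 2554]].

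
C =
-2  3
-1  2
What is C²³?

[[-2, 3], [-1, 2]]

C² = I (check: tr C = 0 and det C = -1), so C²³ = C since 23 is odd.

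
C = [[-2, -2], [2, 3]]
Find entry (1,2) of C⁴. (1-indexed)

-10

C² = [[0, -2], [2, 5]]
C³ = [[-4, -6], [6, 11]]
C⁴ = [[-4, -10], [10, 21]]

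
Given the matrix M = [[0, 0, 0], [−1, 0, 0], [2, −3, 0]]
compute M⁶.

[[0, 0, 0], [0, 0, 0], [0, 0, 0]]

M is strictly triangular, hence nilpotent: M³ = 0, so M⁶ = 0.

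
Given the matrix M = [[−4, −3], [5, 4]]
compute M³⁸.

[[1, 0], [0, 1]]

M² = I (check: tr M = 0 and det M = −1), so M³⁸ = I since 38 is even.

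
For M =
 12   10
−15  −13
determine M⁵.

[[582, 550], [−825, −793]]

tr M = −1 and det M = −6, so the characteristic polynomial is λ² − (−1)λ + (−6) with roots −3 and 2.
Eigenvectors give P = [[−2, −1], [3, 1]] with P⁻¹ = [[1, 1], [−3, −2]], and M = P·diag(−3, 2)·P⁻¹.
Then M⁵ = P·diag(−243, 32)·P⁻¹ = [[486, −32], [−729, 32]] · [[1, 1], [−3, −2]] = [[582, 550], [−825, −793]].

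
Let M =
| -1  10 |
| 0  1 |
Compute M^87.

M² = I (check: tr M = 0 and det M = -1), so M^87 = M since 87 is odd.

[[-1, 10], [0, 1]]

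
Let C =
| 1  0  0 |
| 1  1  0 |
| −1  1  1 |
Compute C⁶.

[[1, 0, 0], [6, 1, 0], [9, 6, 1]]

C = I + N where N = [[0, 0, 0], [1, 0, 0], [−1, 1, 0]] is strictly lower-triangular, so N³ = 0.
(I + N)⁶ = I + 6·N + 15·N² = [[1, 0, 0], [6, 1, 0], [9, 6, 1]].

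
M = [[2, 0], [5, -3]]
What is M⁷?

tr M = -1 and det M = -6, so the characteristic polynomial is λ² − (-1)λ + (-6) with roots -3 and 2.
Eigenvectors give P = [[0, 1], [-1, 1]] with P⁻¹ = [[1, -1], [1, 0]], and M = P·diag(-3, 2)·P⁻¹.
Then M⁷ = P·diag(-2187, 128)·P⁻¹ = [[0, 128], [2187, 128]] · [[1, -1], [1, 0]] = [[128, 0], [2315, -2187]].

[[128, 0], [2315, -2187]]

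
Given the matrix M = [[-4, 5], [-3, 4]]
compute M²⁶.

M² = I (check: tr M = 0 and det M = -1), so M²⁶ = I since 26 is even.

[[1, 0], [0, 1]]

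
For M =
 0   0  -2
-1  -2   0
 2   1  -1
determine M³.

M² = [[-4, -2, 2], [2, 4, 2], [-3, -3, -3]]
M³ = [[6, 6, 6], [0, -6, -6], [-3, 3, 9]]

[[6, 6, 6], [0, -6, -6], [-3, 3, 9]]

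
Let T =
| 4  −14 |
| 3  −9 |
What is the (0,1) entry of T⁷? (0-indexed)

−28826

tr T = −5 and det T = 6, so the characteristic polynomial is λ² − (−5)λ + (6) with roots −2 and −3.
Eigenvectors give P = [[7, 2], [3, 1]] with P⁻¹ = [[1, −2], [−3, 7]], and T = P·diag(−2, −3)·P⁻¹.
Then T⁷ = P·diag(−128, −2187)·P⁻¹ = [[−896, −4374], [−384, −2187]] · [[1, −2], [−3, 7]] = [[12226, −28826], [6177, −14541]].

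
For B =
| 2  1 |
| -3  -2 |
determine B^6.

[[1, 0], [0, 1]]

B² = I (check: tr B = 0 and det B = -1), so B^6 = I since 6 is even.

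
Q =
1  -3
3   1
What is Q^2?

[[-8, -6], [6, -8]]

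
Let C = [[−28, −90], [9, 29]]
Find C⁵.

tr C = 1 and det C = −2, so the characteristic polynomial is λ² − (1)λ + (−2) with roots 2 and −1.
Eigenvectors give P = [[−3, 10], [1, −3]] with P⁻¹ = [[3, 10], [1, 3]], and C = P·diag(2, −1)·P⁻¹.
Then C⁵ = P·diag(32, −1)·P⁻¹ = [[−96, −10], [32, 3]] · [[3, 10], [1, 3]] = [[−298, −990], [99, 329]].

[[−298, −990], [99, 329]]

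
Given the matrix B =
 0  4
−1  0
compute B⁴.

[[16, 0], [0, 16]]

B² = [[−4, 0], [0, −4]]
B³ = [[0, −16], [4, 0]]
B⁴ = [[16, 0], [0, 16]]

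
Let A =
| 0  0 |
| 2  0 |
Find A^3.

A is strictly triangular, hence nilpotent: A^2 = 0, so A^3 = 0.

[[0, 0], [0, 0]]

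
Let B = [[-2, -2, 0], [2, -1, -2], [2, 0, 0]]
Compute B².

[[0, 6, 4], [-10, -3, 2], [-4, -4, 0]]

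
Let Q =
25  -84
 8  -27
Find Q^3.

tr Q = -2 and det Q = -3, so the characteristic polynomial is λ² − (-2)λ + (-3) with roots -3 and 1.
Eigenvectors give P = [[-3, -7], [-1, -2]] with P⁻¹ = [[2, -7], [-1, 3]], and Q = P·diag(-3, 1)·P⁻¹.
Then Q^3 = P·diag(-27, 1)·P⁻¹ = [[81, -7], [27, -2]] · [[2, -7], [-1, 3]] = [[169, -588], [56, -195]].

[[169, -588], [56, -195]]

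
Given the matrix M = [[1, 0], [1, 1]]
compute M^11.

[[1, 0], [11, 1]]

M = I + N where N = [[0, 0], [1, 0]] is strictly lower-triangular, so N^2 = 0.
(I + N)^11 = I + 11·N = [[1, 0], [11, 1]].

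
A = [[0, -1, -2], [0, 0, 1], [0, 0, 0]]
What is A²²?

[[0, 0, 0], [0, 0, 0], [0, 0, 0]]

A is strictly triangular, hence nilpotent: A³ = 0, so A²² = 0.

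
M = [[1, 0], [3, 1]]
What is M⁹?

M = I + N where N = [[0, 0], [3, 0]] is strictly lower-triangular, so N² = 0.
(I + N)⁹ = I + 9·N = [[1, 0], [27, 1]].

[[1, 0], [27, 1]]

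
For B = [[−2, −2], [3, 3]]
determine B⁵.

[[−2, −2], [3, 3]]

B² = B (a projection; rank 1, trace 1), so B⁵ = B.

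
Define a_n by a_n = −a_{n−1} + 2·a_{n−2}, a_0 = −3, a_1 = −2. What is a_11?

With companion matrix T = [[−1, 2], [1, 0]], [a_n, a_{n−1}]ᵀ = T·[a_{n−1}, a_{n−2}]ᵀ, so [a_11, a_10]ᵀ = T^10·[a_1, a_0]ᵀ.
T^10 = [[683, −682], [−341, 342]], giving [a_11, a_10]ᵀ = [[680], [−344]].

680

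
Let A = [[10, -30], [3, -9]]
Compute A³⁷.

A² = A (a projection; rank 1, trace 1), so A³⁷ = A.

[[10, -30], [3, -9]]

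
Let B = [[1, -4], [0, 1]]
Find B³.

B = I + N where N = [[0, -4], [0, 0]] is strictly upper-triangular, so N² = 0.
(I + N)³ = I + 3·N = [[1, -12], [0, 1]].

[[1, -12], [0, 1]]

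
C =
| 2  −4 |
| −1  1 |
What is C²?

[[8, −12], [−3, 5]]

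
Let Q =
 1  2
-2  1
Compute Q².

[[-3, 4], [-4, -3]]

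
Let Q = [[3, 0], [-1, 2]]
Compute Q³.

tr Q = 5 and det Q = 6, so the characteristic polynomial is λ² − (5)λ + (6) with roots 2 and 3.
Eigenvectors give P = [[0, -1], [1, 1]] with P⁻¹ = [[1, 1], [-1, 0]], and Q = P·diag(2, 3)·P⁻¹.
Then Q³ = P·diag(8, 27)·P⁻¹ = [[0, -27], [8, 27]] · [[1, 1], [-1, 0]] = [[27, 0], [-19, 8]].

[[27, 0], [-19, 8]]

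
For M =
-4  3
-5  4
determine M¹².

M² = I (check: tr M = 0 and det M = -1), so M¹² = I since 12 is even.

[[1, 0], [0, 1]]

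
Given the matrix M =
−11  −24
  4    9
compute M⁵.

tr M = −2 and det M = −3, so the characteristic polynomial is λ² − (−2)λ + (−3) with roots 1 and −3.
Eigenvectors give P = [[−2, 3], [1, −1]] with P⁻¹ = [[1, 3], [1, 2]], and M = P·diag(1, −3)·P⁻¹.
Then M⁵ = P·diag(1, −243)·P⁻¹ = [[−2, −729], [1, 243]] · [[1, 3], [1, 2]] = [[−731, −1464], [244, 489]].

[[−731, −1464], [244, 489]]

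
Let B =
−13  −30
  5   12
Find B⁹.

tr B = −1 and det B = −6, so the characteristic polynomial is λ² − (−1)λ + (−6) with roots −3 and 2.
Eigenvectors give P = [[3, 2], [−1, −1]] with P⁻¹ = [[1, 2], [−1, −3]], and B = P·diag(−3, 2)·P⁻¹.
Then B⁹ = P·diag(−19683, 512)·P⁻¹ = [[−59049, 1024], [19683, −512]] · [[1, 2], [−1, −3]] = [[−60073, −121170], [20195, 40902]].

[[−60073, −121170], [20195, 40902]]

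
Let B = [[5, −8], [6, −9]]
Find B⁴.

tr B = −4 and det B = 3, so the characteristic polynomial is λ² − (−4)λ + (3) with roots −1 and −3.
Eigenvectors give P = [[4, 1], [3, 1]] with P⁻¹ = [[1, −1], [−3, 4]], and B = P·diag(−1, −3)·P⁻¹.
Then B⁴ = P·diag(1, 81)·P⁻¹ = [[4, 81], [3, 81]] · [[1, −1], [−3, 4]] = [[−239, 320], [−240, 321]].

[[−239, 320], [−240, 321]]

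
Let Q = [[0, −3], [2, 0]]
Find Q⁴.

[[36, 0], [0, 36]]

Q² = [[−6, 0], [0, −6]]
Q³ = [[0, 18], [−12, 0]]
Q⁴ = [[36, 0], [0, 36]]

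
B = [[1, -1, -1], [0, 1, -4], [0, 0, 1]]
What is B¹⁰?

B = I + N where N = [[0, -1, -1], [0, 0, -4], [0, 0, 0]] is strictly upper-triangular, so N³ = 0.
(I + N)¹⁰ = I + 10·N + 45·N² = [[1, -10, 170], [0, 1, -40], [0, 0, 1]].

[[1, -10, 170], [0, 1, -40], [0, 0, 1]]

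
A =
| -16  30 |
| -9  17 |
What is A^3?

[[-46, 90], [-27, 53]]

tr A = 1 and det A = -2, so the characteristic polynomial is λ² − (1)λ + (-2) with roots 2 and -1.
Eigenvectors give P = [[-5, 2], [-3, 1]] with P⁻¹ = [[1, -2], [3, -5]], and A = P·diag(2, -1)·P⁻¹.
Then A^3 = P·diag(8, -1)·P⁻¹ = [[-40, -2], [-24, -1]] · [[1, -2], [3, -5]] = [[-46, 90], [-27, 53]].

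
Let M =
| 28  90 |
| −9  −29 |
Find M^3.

tr M = −1 and det M = −2, so the characteristic polynomial is λ² − (−1)λ + (−2) with roots −2 and 1.
Eigenvectors give P = [[−3, 10], [1, −3]] with P⁻¹ = [[3, 10], [1, 3]], and M = P·diag(−2, 1)·P⁻¹.
Then M^3 = P·diag(−8, 1)·P⁻¹ = [[24, 10], [−8, −3]] · [[3, 10], [1, 3]] = [[82, 270], [−27, −89]].

[[82, 270], [−27, −89]]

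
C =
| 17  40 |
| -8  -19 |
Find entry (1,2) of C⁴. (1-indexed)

-800

tr C = -2 and det C = -3, so the characteristic polynomial is λ² − (-2)λ + (-3) with roots -3 and 1.
Eigenvectors give P = [[-2, 5], [1, -2]] with P⁻¹ = [[2, 5], [1, 2]], and C = P·diag(-3, 1)·P⁻¹.
Then C⁴ = P·diag(81, 1)·P⁻¹ = [[-162, 5], [81, -2]] · [[2, 5], [1, 2]] = [[-319, -800], [160, 401]].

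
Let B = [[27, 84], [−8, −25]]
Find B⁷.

[[15315, 45948], [−4376, −13129]]

tr B = 2 and det B = −3, so the characteristic polynomial is λ² − (2)λ + (−3) with roots 3 and −1.
Eigenvectors give P = [[7, −3], [−2, 1]] with P⁻¹ = [[1, 3], [2, 7]], and B = P·diag(3, −1)·P⁻¹.
Then B⁷ = P·diag(2187, −1)·P⁻¹ = [[15309, 3], [−4374, −1]] · [[1, 3], [2, 7]] = [[15315, 45948], [−4376, −13129]].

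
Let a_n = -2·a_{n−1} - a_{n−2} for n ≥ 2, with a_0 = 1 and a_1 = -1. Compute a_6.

With companion matrix T = [[-2, -1], [1, 0]], [a_n, a_{n−1}]ᵀ = T·[a_{n−1}, a_{n−2}]ᵀ, so [a_6, a_5]ᵀ = T⁵·[a_1, a_0]ᵀ.
T⁵ = [[-6, -5], [5, 4]], giving [a_6, a_5]ᵀ = [[1], [-1]].

1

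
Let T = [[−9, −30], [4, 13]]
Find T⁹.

[[−98409, −295230], [39364, 118093]]

tr T = 4 and det T = 3, so the characteristic polynomial is λ² − (4)λ + (3) with roots 1 and 3.
Eigenvectors give P = [[−3, 5], [1, −2]] with P⁻¹ = [[−2, −5], [−1, −3]], and T = P·diag(1, 3)·P⁻¹.
Then T⁹ = P·diag(1, 19683)·P⁻¹ = [[−3, 98415], [1, −39366]] · [[−2, −5], [−1, −3]] = [[−98409, −295230], [39364, 118093]].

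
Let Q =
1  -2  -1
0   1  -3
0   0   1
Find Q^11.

Q = I + N where N = [[0, -2, -1], [0, 0, -3], [0, 0, 0]] is strictly upper-triangular, so N^3 = 0.
(I + N)^11 = I + 11·N + 55·N^2 = [[1, -22, 319], [0, 1, -33], [0, 0, 1]].

[[1, -22, 319], [0, 1, -33], [0, 0, 1]]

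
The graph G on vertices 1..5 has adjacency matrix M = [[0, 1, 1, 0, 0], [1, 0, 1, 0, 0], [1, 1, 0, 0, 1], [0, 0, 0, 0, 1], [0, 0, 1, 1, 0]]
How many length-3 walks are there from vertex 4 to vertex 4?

The number of length-3 walks from vertex 4 to vertex 4 is entry (4,4) of M³, where M is the adjacency matrix.
M² = [[2, 1, 1, 0, 1], [1, 2, 1, 0, 1], [1, 1, 3, 1, 0], [0, 0, 1, 1, 0], [1, 1, 0, 0, 2]]
M³ = [[2, 3, 4, 1, 1], [3, 2, 4, 1, 1], [4, 4, 2, 0, 4], [1, 1, 0, 0, 2], [1, 1, 4, 2, 0]]

0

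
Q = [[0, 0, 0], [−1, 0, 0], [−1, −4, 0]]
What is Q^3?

[[0, 0, 0], [0, 0, 0], [0, 0, 0]]

Q is strictly triangular, hence nilpotent: Q^3 = 0, so Q^3 = 0.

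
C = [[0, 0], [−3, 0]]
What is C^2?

C is strictly triangular, hence nilpotent: C^2 = 0, so C^2 = 0.

[[0, 0], [0, 0]]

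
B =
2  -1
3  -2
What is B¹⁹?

B² = I (check: tr B = 0 and det B = -1), so B¹⁹ = B since 19 is odd.

[[2, -1], [3, -2]]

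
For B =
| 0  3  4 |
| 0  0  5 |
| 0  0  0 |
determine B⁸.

B is strictly triangular, hence nilpotent: B³ = 0, so B⁸ = 0.

[[0, 0, 0], [0, 0, 0], [0, 0, 0]]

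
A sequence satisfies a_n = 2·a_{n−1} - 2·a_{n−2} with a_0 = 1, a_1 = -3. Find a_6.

With companion matrix Q = [[2, -2], [1, 0]], [a_n, a_{n−1}]ᵀ = Q·[a_{n−1}, a_{n−2}]ᵀ, so [a_6, a_5]ᵀ = Q⁵·[a_1, a_0]ᵀ.
Q⁵ = [[-8, 8], [-4, 0]], giving [a_6, a_5]ᵀ = [[32], [12]].

32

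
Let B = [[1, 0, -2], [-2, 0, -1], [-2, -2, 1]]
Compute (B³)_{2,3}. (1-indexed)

B² = [[5, 4, -4], [0, 2, 3], [0, -2, 7]]
B³ = [[5, 8, -18], [-10, -6, 1], [-10, -14, 9]]

1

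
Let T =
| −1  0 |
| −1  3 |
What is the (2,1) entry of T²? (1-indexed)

−2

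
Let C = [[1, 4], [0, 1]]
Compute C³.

[[1, 12], [0, 1]]

C = I + N where N = [[0, 4], [0, 0]] is strictly upper-triangular, so N² = 0.
(I + N)³ = I + 3·N = [[1, 12], [0, 1]].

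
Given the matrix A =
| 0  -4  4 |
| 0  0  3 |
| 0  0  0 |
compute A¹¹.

A is strictly triangular, hence nilpotent: A³ = 0, so A¹¹ = 0.

[[0, 0, 0], [0, 0, 0], [0, 0, 0]]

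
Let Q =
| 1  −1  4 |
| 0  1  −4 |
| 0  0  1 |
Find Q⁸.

[[1, −8, 144], [0, 1, −32], [0, 0, 1]]

Q = I + N where N = [[0, −1, 4], [0, 0, −4], [0, 0, 0]] is strictly upper-triangular, so N³ = 0.
(I + N)⁸ = I + 8·N + 28·N² = [[1, −8, 144], [0, 1, −32], [0, 0, 1]].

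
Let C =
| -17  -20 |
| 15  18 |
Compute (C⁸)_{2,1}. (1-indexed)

18915

tr C = 1 and det C = -6, so the characteristic polynomial is λ² − (1)λ + (-6) with roots 3 and -2.
Eigenvectors give P = [[-1, 4], [1, -3]] with P⁻¹ = [[3, 4], [1, 1]], and C = P·diag(3, -2)·P⁻¹.
Then C⁸ = P·diag(6561, 256)·P⁻¹ = [[-6561, 1024], [6561, -768]] · [[3, 4], [1, 1]] = [[-18659, -25220], [18915, 25476]].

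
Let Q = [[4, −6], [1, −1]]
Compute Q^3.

tr Q = 3 and det Q = 2, so the characteristic polynomial is λ² − (3)λ + (2) with roots 1 and 2.
Eigenvectors give P = [[−2, 3], [−1, 1]] with P⁻¹ = [[1, −3], [1, −2]], and Q = P·diag(1, 2)·P⁻¹.
Then Q^3 = P·diag(1, 8)·P⁻¹ = [[−2, 24], [−1, 8]] · [[1, −3], [1, −2]] = [[22, −42], [7, −13]].

[[22, −42], [7, −13]]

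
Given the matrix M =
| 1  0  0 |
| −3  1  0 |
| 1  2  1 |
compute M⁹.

[[1, 0, 0], [−27, 1, 0], [−207, 18, 1]]

M = I + N where N = [[0, 0, 0], [−3, 0, 0], [1, 2, 0]] is strictly lower-triangular, so N³ = 0.
(I + N)⁹ = I + 9·N + 36·N² = [[1, 0, 0], [−27, 1, 0], [−207, 18, 1]].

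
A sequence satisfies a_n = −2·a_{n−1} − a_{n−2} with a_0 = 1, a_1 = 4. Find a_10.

With companion matrix M = [[−2, −1], [1, 0]], [a_n, a_{n−1}]ᵀ = M·[a_{n−1}, a_{n−2}]ᵀ, so [a_10, a_9]ᵀ = M⁹·[a_1, a_0]ᵀ.
M⁹ = [[−10, −9], [9, 8]], giving [a_10, a_9]ᵀ = [[−49], [44]].

−49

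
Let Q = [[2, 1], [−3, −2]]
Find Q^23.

[[2, 1], [−3, −2]]

Q² = I (check: tr Q = 0 and det Q = −1), so Q^23 = Q since 23 is odd.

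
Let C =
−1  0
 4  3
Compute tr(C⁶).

730

tr C = 2 and det C = −3, so the characteristic polynomial is λ² − (2)λ + (−3) with roots 3 and −1.
Eigenvectors give P = [[0, 1], [−1, −1]] with P⁻¹ = [[−1, −1], [1, 0]], and C = P·diag(3, −1)·P⁻¹.
Then C⁶ = P·diag(729, 1)·P⁻¹ = [[0, 1], [−729, −1]] · [[−1, −1], [1, 0]] = [[1, 0], [728, 729]].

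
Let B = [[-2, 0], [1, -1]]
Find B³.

tr B = -3 and det B = 2, so the characteristic polynomial is λ² − (-3)λ + (2) with roots -2 and -1.
Eigenvectors give P = [[-1, 0], [1, 1]] with P⁻¹ = [[-1, 0], [1, 1]], and B = P·diag(-2, -1)·P⁻¹.
Then B³ = P·diag(-8, -1)·P⁻¹ = [[8, 0], [-8, -1]] · [[-1, 0], [1, 1]] = [[-8, 0], [7, -1]].

[[-8, 0], [7, -1]]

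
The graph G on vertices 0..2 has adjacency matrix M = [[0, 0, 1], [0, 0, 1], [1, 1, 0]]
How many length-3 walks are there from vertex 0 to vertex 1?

0

The number of length-3 walks from vertex 0 to vertex 1 is entry (0,1) of M³, where M is the adjacency matrix.
M² = [[1, 1, 0], [1, 1, 0], [0, 0, 2]]
M³ = [[0, 0, 2], [0, 0, 2], [2, 2, 0]]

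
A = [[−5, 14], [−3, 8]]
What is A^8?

tr A = 3 and det A = 2, so the characteristic polynomial is λ² − (3)λ + (2) with roots 2 and 1.
Eigenvectors give P = [[2, 7], [1, 3]] with P⁻¹ = [[−3, 7], [1, −2]], and A = P·diag(2, 1)·P⁻¹.
Then A^8 = P·diag(256, 1)·P⁻¹ = [[512, 7], [256, 3]] · [[−3, 7], [1, −2]] = [[−1529, 3570], [−765, 1786]].

[[−1529, 3570], [−765, 1786]]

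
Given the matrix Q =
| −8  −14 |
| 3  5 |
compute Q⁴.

[[106, 210], [−45, −89]]

tr Q = −3 and det Q = 2, so the characteristic polynomial is λ² − (−3)λ + (2) with roots −2 and −1.
Eigenvectors give P = [[7, −2], [−3, 1]] with P⁻¹ = [[1, 2], [3, 7]], and Q = P·diag(−2, −1)·P⁻¹.
Then Q⁴ = P·diag(16, 1)·P⁻¹ = [[112, −2], [−48, 1]] · [[1, 2], [3, 7]] = [[106, 210], [−45, −89]].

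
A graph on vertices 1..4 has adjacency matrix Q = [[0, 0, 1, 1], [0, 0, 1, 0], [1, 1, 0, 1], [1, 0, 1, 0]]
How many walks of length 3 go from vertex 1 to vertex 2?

The number of length-3 walks from vertex 1 to vertex 2 is entry (1,2) of Q³, where Q is the adjacency matrix.
Q² = [[2, 1, 1, 1], [1, 1, 0, 1], [1, 0, 3, 1], [1, 1, 1, 2]]
Q³ = [[2, 1, 4, 3], [1, 0, 3, 1], [4, 3, 2, 4], [3, 1, 4, 2]]

1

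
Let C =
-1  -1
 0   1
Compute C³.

C² = I (check: tr C = 0 and det C = -1), so C³ = C since 3 is odd.

[[-1, -1], [0, 1]]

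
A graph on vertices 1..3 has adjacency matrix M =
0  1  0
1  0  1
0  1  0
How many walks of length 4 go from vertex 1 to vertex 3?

2

The number of length-4 walks from vertex 1 to vertex 3 is entry (1,3) of M^4, where M is the adjacency matrix.
M^2 = [[1, 0, 1], [0, 2, 0], [1, 0, 1]]
M^3 = [[0, 2, 0], [2, 0, 2], [0, 2, 0]]
M^4 = [[2, 0, 2], [0, 4, 0], [2, 0, 2]]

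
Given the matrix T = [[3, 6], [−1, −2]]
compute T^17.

T² = T (a projection; rank 1, trace 1), so T^17 = T.

[[3, 6], [−1, −2]]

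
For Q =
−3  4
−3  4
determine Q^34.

Q² = Q (a projection; rank 1, trace 1), so Q^34 = Q.

[[−3, 4], [−3, 4]]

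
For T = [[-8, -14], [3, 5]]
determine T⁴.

[[106, 210], [-45, -89]]

tr T = -3 and det T = 2, so the characteristic polynomial is λ² − (-3)λ + (2) with roots -1 and -2.
Eigenvectors give P = [[-2, 7], [1, -3]] with P⁻¹ = [[3, 7], [1, 2]], and T = P·diag(-1, -2)·P⁻¹.
Then T⁴ = P·diag(1, 16)·P⁻¹ = [[-2, 112], [1, -48]] · [[3, 7], [1, 2]] = [[106, 210], [-45, -89]].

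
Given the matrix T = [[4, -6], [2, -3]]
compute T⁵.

[[4, -6], [2, -3]]

T² = T (a projection; rank 1, trace 1), so T⁵ = T.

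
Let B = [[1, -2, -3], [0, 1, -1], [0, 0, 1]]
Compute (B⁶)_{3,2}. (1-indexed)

0

B = I + N where N = [[0, -2, -3], [0, 0, -1], [0, 0, 0]] is strictly upper-triangular, so N³ = 0.
(I + N)⁶ = I + 6·N + 15·N² = [[1, -12, 12], [0, 1, -6], [0, 0, 1]].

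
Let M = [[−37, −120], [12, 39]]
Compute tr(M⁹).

19682

tr M = 2 and det M = −3, so the characteristic polynomial is λ² − (2)λ + (−3) with roots −1 and 3.
Eigenvectors give P = [[−10, −3], [3, 1]] with P⁻¹ = [[−1, −3], [3, 10]], and M = P·diag(−1, 3)·P⁻¹.
Then M⁹ = P·diag(−1, 19683)·P⁻¹ = [[10, −59049], [−3, 19683]] · [[−1, −3], [3, 10]] = [[−177157, −590520], [59052, 196839]].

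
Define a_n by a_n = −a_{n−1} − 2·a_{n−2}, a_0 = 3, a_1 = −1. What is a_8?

−45

With companion matrix C = [[−1, −2], [1, 0]], [a_n, a_{n−1}]ᵀ = C·[a_{n−1}, a_{n−2}]ᵀ, so [a_8, a_7]ᵀ = C⁷·[a_1, a_0]ᵀ.
C⁷ = [[3, −14], [7, 10]], giving [a_8, a_7]ᵀ = [[−45], [23]].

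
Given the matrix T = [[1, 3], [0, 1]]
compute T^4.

T = I + N where N = [[0, 3], [0, 0]] is strictly upper-triangular, so N^2 = 0.
(I + N)^4 = I + 4·N = [[1, 12], [0, 1]].

[[1, 12], [0, 1]]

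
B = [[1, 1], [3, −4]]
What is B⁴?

B² = [[4, −3], [−9, 19]]
B³ = [[−5, 16], [48, −85]]
B⁴ = [[43, −69], [−207, 388]]

[[43, −69], [−207, 388]]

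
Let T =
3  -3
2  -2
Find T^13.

T² = T (a projection; rank 1, trace 1), so T^13 = T.

[[3, -3], [2, -2]]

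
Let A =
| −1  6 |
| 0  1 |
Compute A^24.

A² = I (check: tr A = 0 and det A = −1), so A^24 = I since 24 is even.

[[1, 0], [0, 1]]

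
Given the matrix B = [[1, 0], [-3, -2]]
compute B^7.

[[1, 0], [-129, -128]]

tr B = -1 and det B = -2, so the characteristic polynomial is λ² − (-1)λ + (-2) with roots 1 and -2.
Eigenvectors give P = [[-1, 0], [1, 1]] with P⁻¹ = [[-1, 0], [1, 1]], and B = P·diag(1, -2)·P⁻¹.
Then B^7 = P·diag(1, -128)·P⁻¹ = [[-1, 0], [1, -128]] · [[-1, 0], [1, 1]] = [[1, 0], [-129, -128]].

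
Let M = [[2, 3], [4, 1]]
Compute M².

[[16, 9], [12, 13]]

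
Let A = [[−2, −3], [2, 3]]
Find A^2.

A² = A (a projection; rank 1, trace 1), so A^2 = A.

[[−2, −3], [2, 3]]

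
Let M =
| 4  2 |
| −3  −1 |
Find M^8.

tr M = 3 and det M = 2, so the characteristic polynomial is λ² − (3)λ + (2) with roots 2 and 1.
Eigenvectors give P = [[1, 2], [−1, −3]] with P⁻¹ = [[3, 2], [−1, −1]], and M = P·diag(2, 1)·P⁻¹.
Then M^8 = P·diag(256, 1)·P⁻¹ = [[256, 2], [−256, −3]] · [[3, 2], [−1, −1]] = [[766, 510], [−765, −509]].

[[766, 510], [−765, −509]]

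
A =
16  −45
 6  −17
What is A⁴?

tr A = −1 and det A = −2, so the characteristic polynomial is λ² − (−1)λ + (−2) with roots 1 and −2.
Eigenvectors give P = [[3, 5], [1, 2]] with P⁻¹ = [[2, −5], [−1, 3]], and A = P·diag(1, −2)·P⁻¹.
Then A⁴ = P·diag(1, 16)·P⁻¹ = [[3, 80], [1, 32]] · [[2, −5], [−1, 3]] = [[−74, 225], [−30, 91]].

[[−74, 225], [−30, 91]]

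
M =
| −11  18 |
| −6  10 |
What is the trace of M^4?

tr M = −1 and det M = −2, so the characteristic polynomial is λ² − (−1)λ + (−2) with roots −2 and 1.
Eigenvectors give P = [[2, −3], [1, −2]] with P⁻¹ = [[2, −3], [1, −2]], and M = P·diag(−2, 1)·P⁻¹.
Then M^4 = P·diag(16, 1)·P⁻¹ = [[32, −3], [16, −2]] · [[2, −3], [1, −2]] = [[61, −90], [30, −44]].

17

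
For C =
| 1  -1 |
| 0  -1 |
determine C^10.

[[1, 0], [0, 1]]

C² = I (check: tr C = 0 and det C = -1), so C^10 = I since 10 is even.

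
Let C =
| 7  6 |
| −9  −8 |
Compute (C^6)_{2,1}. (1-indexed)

189

tr C = −1 and det C = −2, so the characteristic polynomial is λ² − (−1)λ + (−2) with roots −2 and 1.
Eigenvectors give P = [[−2, −1], [3, 1]] with P⁻¹ = [[1, 1], [−3, −2]], and C = P·diag(−2, 1)·P⁻¹.
Then C^6 = P·diag(64, 1)·P⁻¹ = [[−128, −1], [192, 1]] · [[1, 1], [−3, −2]] = [[−125, −126], [189, 190]].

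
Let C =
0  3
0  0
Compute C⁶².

C is strictly triangular, hence nilpotent: C² = 0, so C⁶² = 0.

[[0, 0], [0, 0]]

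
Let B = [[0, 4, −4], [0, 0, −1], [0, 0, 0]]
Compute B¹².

B is strictly triangular, hence nilpotent: B³ = 0, so B¹² = 0.

[[0, 0, 0], [0, 0, 0], [0, 0, 0]]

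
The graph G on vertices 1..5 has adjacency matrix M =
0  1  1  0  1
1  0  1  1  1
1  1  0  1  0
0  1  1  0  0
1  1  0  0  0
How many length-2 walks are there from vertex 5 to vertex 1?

The number of length-2 walks from vertex 5 to vertex 1 is entry (5,1) of M², where M is the adjacency matrix.
M² = [[3, 2, 1, 2, 1], [2, 4, 2, 1, 1], [1, 2, 3, 1, 2], [2, 1, 1, 2, 1], [1, 1, 2, 1, 2]]

1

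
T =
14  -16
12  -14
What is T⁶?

tr T = 0 and det T = -4, so the characteristic polynomial is λ² − (0)λ + (-4) with roots -2 and 2.
Eigenvectors give P = [[1, 4], [1, 3]] with P⁻¹ = [[-3, 4], [1, -1]], and T = P·diag(-2, 2)·P⁻¹.
Then T⁶ = P·diag(64, 64)·P⁻¹ = [[64, 256], [64, 192]] · [[-3, 4], [1, -1]] = [[64, 0], [0, 64]].

[[64, 0], [0, 64]]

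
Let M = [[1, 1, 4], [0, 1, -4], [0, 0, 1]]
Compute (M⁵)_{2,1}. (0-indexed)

M = I + N where N = [[0, 1, 4], [0, 0, -4], [0, 0, 0]] is strictly upper-triangular, so N³ = 0.
(I + N)⁵ = I + 5·N + 10·N² = [[1, 5, -20], [0, 1, -20], [0, 0, 1]].

0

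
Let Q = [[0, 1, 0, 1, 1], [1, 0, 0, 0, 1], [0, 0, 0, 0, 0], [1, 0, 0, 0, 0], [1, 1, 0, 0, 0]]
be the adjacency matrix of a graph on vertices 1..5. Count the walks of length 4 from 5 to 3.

The number of length-4 walks from vertex 5 to vertex 3 is entry (5,3) of Q⁴, where Q is the adjacency matrix.
Q² = [[3, 1, 0, 0, 1], [1, 2, 0, 1, 1], [0, 0, 0, 0, 0], [0, 1, 0, 1, 1], [1, 1, 0, 1, 2]]
Q³ = [[2, 4, 0, 3, 4], [4, 2, 0, 1, 3], [0, 0, 0, 0, 0], [3, 1, 0, 0, 1], [4, 3, 0, 1, 2]]
Q⁴ = [[11, 6, 0, 2, 6], [6, 7, 0, 4, 6], [0, 0, 0, 0, 0], [2, 4, 0, 3, 4], [6, 6, 0, 4, 7]]

0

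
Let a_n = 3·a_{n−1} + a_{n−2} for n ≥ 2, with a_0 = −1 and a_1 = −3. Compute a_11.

−467280

With companion matrix A = [[3, 1], [1, 0]], [a_n, a_{n−1}]ᵀ = A·[a_{n−1}, a_{n−2}]ᵀ, so [a_11, a_10]ᵀ = A¹⁰·[a_1, a_0]ᵀ.
A¹⁰ = [[141481, 42837], [42837, 12970]], giving [a_11, a_10]ᵀ = [[−467280], [−141481]].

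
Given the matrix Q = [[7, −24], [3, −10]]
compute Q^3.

[[55, −168], [21, −64]]

tr Q = −3 and det Q = 2, so the characteristic polynomial is λ² − (−3)λ + (2) with roots −1 and −2.
Eigenvectors give P = [[3, −8], [1, −3]] with P⁻¹ = [[3, −8], [1, −3]], and Q = P·diag(−1, −2)·P⁻¹.
Then Q^3 = P·diag(−1, −8)·P⁻¹ = [[−3, 64], [−1, 24]] · [[3, −8], [1, −3]] = [[55, −168], [21, −64]].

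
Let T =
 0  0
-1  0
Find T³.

[[0, 0], [0, 0]]

T is strictly triangular, hence nilpotent: T² = 0, so T³ = 0.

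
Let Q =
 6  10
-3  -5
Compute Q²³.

Q² = Q (a projection; rank 1, trace 1), so Q²³ = Q.

[[6, 10], [-3, -5]]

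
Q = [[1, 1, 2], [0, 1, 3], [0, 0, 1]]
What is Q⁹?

Q = I + N where N = [[0, 1, 2], [0, 0, 3], [0, 0, 0]] is strictly upper-triangular, so N³ = 0.
(I + N)⁹ = I + 9·N + 36·N² = [[1, 9, 126], [0, 1, 27], [0, 0, 1]].

[[1, 9, 126], [0, 1, 27], [0, 0, 1]]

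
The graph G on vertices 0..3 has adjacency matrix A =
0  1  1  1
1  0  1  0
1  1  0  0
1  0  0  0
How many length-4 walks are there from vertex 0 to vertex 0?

The number of length-4 walks from vertex 0 to vertex 0 is entry (0,0) of A^4, where A is the adjacency matrix.
A^2 = [[3, 1, 1, 0], [1, 2, 1, 1], [1, 1, 2, 1], [0, 1, 1, 1]]
A^3 = [[2, 4, 4, 3], [4, 2, 3, 1], [4, 3, 2, 1], [3, 1, 1, 0]]
A^4 = [[11, 6, 6, 2], [6, 7, 6, 4], [6, 6, 7, 4], [2, 4, 4, 3]]

11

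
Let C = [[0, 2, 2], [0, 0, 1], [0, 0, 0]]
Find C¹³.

C is strictly triangular, hence nilpotent: C³ = 0, so C¹³ = 0.

[[0, 0, 0], [0, 0, 0], [0, 0, 0]]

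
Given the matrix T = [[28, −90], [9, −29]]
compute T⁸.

tr T = −1 and det T = −2, so the characteristic polynomial is λ² − (−1)λ + (−2) with roots −2 and 1.
Eigenvectors give P = [[3, 10], [1, 3]] with P⁻¹ = [[−3, 10], [1, −3]], and T = P·diag(−2, 1)·P⁻¹.
Then T⁸ = P·diag(256, 1)·P⁻¹ = [[768, 10], [256, 3]] · [[−3, 10], [1, −3]] = [[−2294, 7650], [−765, 2551]].

[[−2294, 7650], [−765, 2551]]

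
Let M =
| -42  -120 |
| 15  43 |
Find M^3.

tr M = 1 and det M = -6, so the characteristic polynomial is λ² − (1)λ + (-6) with roots -2 and 3.
Eigenvectors give P = [[-3, -8], [1, 3]] with P⁻¹ = [[-3, -8], [1, 3]], and M = P·diag(-2, 3)·P⁻¹.
Then M^3 = P·diag(-8, 27)·P⁻¹ = [[24, -216], [-8, 81]] · [[-3, -8], [1, 3]] = [[-288, -840], [105, 307]].

[[-288, -840], [105, 307]]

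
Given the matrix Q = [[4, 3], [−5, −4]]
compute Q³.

[[4, 3], [−5, −4]]

Q² = I (check: tr Q = 0 and det Q = −1), so Q³ = Q since 3 is odd.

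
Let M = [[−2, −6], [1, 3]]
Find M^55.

M² = M (a projection; rank 1, trace 1), so M^55 = M.

[[−2, −6], [1, 3]]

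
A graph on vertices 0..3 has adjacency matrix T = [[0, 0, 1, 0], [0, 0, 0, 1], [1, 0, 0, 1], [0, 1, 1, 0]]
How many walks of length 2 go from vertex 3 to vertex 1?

The number of length-2 walks from vertex 3 to vertex 1 is entry (3,1) of T^2, where T is the adjacency matrix.
T^2 = [[1, 0, 0, 1], [0, 1, 1, 0], [0, 1, 2, 0], [1, 0, 0, 2]]

0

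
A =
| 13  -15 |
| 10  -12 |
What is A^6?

[[2059, -1995], [1330, -1266]]

tr A = 1 and det A = -6, so the characteristic polynomial is λ² − (1)λ + (-6) with roots -2 and 3.
Eigenvectors give P = [[1, 3], [1, 2]] with P⁻¹ = [[-2, 3], [1, -1]], and A = P·diag(-2, 3)·P⁻¹.
Then A^6 = P·diag(64, 729)·P⁻¹ = [[64, 2187], [64, 1458]] · [[-2, 3], [1, -1]] = [[2059, -1995], [1330, -1266]].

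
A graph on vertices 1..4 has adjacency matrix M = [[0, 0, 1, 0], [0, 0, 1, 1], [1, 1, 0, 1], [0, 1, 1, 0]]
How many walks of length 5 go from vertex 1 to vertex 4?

The number of length-5 walks from vertex 1 to vertex 4 is entry (1,4) of M^5, where M is the adjacency matrix.
M^2 = [[1, 1, 0, 1], [1, 2, 1, 1], [0, 1, 3, 1], [1, 1, 1, 2]]
M^3 = [[0, 1, 3, 1], [1, 2, 4, 3], [3, 4, 2, 4], [1, 3, 4, 2]]
M^4 = [[3, 4, 2, 4], [4, 7, 6, 6], [2, 6, 11, 6], [4, 6, 6, 7]]
M^5 = [[2, 6, 11, 6], [6, 12, 17, 13], [11, 17, 14, 17], [6, 13, 17, 12]]

6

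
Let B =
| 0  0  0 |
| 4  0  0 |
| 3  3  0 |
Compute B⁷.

B is strictly triangular, hence nilpotent: B³ = 0, so B⁷ = 0.

[[0, 0, 0], [0, 0, 0], [0, 0, 0]]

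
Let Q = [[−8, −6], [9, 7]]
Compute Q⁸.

tr Q = −1 and det Q = −2, so the characteristic polynomial is λ² − (−1)λ + (−2) with roots −2 and 1.
Eigenvectors give P = [[−1, −2], [1, 3]] with P⁻¹ = [[−3, −2], [1, 1]], and Q = P·diag(−2, 1)·P⁻¹.
Then Q⁸ = P·diag(256, 1)·P⁻¹ = [[−256, −2], [256, 3]] · [[−3, −2], [1, 1]] = [[766, 510], [−765, −509]].

[[766, 510], [−765, −509]]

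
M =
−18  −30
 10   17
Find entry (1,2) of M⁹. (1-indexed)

−121170

tr M = −1 and det M = −6, so the characteristic polynomial is λ² − (−1)λ + (−6) with roots −3 and 2.
Eigenvectors give P = [[−2, −3], [1, 2]] with P⁻¹ = [[−2, −3], [1, 2]], and M = P·diag(−3, 2)·P⁻¹.
Then M⁹ = P·diag(−19683, 512)·P⁻¹ = [[39366, −1536], [−19683, 1024]] · [[−2, −3], [1, 2]] = [[−80268, −121170], [40390, 61097]].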